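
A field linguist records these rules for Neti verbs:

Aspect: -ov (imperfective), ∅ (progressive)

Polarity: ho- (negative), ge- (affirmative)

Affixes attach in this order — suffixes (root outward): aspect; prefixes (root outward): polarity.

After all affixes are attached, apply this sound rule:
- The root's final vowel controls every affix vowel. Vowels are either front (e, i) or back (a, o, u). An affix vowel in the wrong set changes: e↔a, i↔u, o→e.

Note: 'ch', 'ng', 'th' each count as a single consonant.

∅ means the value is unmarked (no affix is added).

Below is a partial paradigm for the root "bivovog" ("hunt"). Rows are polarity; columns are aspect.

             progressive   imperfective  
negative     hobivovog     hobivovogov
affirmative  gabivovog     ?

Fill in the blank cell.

gabivovogov

Attach aspect imperfective -ov → bivovogov.
Attach polarity affirmative ge- → gebivovogov.
Apply vowel harmony: gebivovogov → gabivovogov.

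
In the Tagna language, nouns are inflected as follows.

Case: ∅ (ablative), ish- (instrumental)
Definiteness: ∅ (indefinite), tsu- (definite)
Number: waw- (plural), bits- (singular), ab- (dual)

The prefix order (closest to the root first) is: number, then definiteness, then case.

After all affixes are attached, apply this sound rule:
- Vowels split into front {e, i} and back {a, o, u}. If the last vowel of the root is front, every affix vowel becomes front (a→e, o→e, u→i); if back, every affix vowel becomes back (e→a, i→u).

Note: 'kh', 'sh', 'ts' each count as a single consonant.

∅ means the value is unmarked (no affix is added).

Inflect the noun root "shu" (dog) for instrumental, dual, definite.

Attach number dual ab- → abshu.
Attach definiteness definite tsu- → tsuabshu.
Attach case instrumental ish- → ishtsuabshu.
Apply vowel harmony: ishtsuabshu → ushtsuabshu.

ushtsuabshu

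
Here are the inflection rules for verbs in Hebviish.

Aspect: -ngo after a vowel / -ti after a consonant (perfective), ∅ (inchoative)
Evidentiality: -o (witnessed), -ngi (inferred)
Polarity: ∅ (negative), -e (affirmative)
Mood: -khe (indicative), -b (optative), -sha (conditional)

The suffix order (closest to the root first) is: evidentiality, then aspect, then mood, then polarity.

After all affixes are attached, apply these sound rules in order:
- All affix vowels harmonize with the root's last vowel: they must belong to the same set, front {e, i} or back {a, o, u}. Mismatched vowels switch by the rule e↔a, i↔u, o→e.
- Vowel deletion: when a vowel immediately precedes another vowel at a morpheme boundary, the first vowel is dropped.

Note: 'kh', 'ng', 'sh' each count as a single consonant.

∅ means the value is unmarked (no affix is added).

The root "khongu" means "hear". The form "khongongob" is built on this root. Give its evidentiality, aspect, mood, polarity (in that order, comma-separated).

witnessed, perfective, optative, negative

Segment: khongu-o-ngo-b.
evidentiality: -o → witnessed.
aspect: -ngo/ti → perfective.
mood: -b → optative.
polarity: ∅ → negative.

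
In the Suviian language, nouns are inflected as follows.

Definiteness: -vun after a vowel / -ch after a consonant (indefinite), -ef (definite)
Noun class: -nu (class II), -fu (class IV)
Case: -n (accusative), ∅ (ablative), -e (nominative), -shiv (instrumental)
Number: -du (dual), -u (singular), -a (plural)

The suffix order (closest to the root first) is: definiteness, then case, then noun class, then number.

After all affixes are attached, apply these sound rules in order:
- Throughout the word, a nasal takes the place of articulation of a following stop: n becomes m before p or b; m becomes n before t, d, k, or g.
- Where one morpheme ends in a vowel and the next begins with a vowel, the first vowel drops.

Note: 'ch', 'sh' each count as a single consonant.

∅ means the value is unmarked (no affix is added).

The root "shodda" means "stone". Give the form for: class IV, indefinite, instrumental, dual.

shoddavunshivfudu

Attach definiteness indefinite -vun (after vowel 'a') → shoddavun.
Attach case instrumental -shiv → shoddavunshiv.
Attach noun class class IV -fu → shoddavunshivfu.
Attach number dual -du → shoddavunshivfudu.
Nasal assimilation: no change.
Vowel deletion: no change.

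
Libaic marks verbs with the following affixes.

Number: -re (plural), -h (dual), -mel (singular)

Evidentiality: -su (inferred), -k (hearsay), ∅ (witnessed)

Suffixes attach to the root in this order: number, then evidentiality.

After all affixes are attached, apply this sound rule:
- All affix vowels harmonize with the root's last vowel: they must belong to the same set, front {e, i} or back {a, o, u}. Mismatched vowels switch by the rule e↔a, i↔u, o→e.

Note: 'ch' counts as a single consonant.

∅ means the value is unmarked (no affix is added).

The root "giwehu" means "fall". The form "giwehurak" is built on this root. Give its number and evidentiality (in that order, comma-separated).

Segment: giwehu-re-k.
number: -re → plural.
evidentiality: -k → hearsay.

plural, hearsay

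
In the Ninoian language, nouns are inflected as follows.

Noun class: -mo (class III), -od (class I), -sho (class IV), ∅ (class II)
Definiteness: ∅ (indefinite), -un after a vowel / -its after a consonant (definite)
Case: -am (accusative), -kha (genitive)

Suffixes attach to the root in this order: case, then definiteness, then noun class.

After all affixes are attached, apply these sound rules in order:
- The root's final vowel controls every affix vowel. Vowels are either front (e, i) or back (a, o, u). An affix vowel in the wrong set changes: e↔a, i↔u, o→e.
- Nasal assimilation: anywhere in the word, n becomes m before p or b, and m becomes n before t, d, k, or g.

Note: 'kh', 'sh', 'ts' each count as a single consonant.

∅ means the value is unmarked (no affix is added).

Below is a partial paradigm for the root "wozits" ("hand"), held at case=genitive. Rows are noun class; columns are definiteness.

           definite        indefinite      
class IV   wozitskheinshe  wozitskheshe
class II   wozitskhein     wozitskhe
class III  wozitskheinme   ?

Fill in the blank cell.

wozitskheme

Attach case genitive -kha → wozitskha.
definiteness = indefinite: zero marking, form stays wozitskha.
Attach noun class class III -mo → wozitskhamo.
Apply vowel harmony: wozitskhamo → wozitskheme.
Nasal assimilation: no change.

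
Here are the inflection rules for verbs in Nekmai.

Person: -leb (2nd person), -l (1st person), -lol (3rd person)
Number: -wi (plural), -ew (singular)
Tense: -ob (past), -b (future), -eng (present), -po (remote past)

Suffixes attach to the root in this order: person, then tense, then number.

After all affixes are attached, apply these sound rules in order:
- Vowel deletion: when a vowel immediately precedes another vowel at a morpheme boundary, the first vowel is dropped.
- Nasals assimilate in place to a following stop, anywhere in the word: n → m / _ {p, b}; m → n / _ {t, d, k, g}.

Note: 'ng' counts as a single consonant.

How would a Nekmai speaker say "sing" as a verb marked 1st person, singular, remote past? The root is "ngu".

Attach person 1st person -l → ngul.
Attach tense remote past -po → ngulpo.
Attach number singular -ew → ngulpoew.
Apply vowel deletion: ngulpoew → ngulpew.
Nasal assimilation: no change.

ngulpew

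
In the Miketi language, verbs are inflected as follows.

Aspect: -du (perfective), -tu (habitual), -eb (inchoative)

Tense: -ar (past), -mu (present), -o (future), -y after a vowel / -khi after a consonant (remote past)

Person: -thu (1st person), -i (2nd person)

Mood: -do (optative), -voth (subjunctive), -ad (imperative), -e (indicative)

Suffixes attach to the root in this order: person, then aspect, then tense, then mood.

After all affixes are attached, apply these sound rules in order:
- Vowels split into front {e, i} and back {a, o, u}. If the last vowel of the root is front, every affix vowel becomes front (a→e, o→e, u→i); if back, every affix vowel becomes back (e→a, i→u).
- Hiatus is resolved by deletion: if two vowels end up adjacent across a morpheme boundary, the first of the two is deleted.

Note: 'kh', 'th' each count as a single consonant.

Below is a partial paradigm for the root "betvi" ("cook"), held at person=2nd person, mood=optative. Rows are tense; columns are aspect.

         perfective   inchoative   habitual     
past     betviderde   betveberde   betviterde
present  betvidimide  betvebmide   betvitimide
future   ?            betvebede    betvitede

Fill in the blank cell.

betvidede

Attach person 2nd person -i → betvii.
Attach aspect perfective -du → betviidu.
Attach tense future -o → betviiduo.
Attach mood optative -do → betviiduodo.
Apply vowel harmony: betviiduodo → betviidiede.
Apply vowel deletion: betviidiede → betvidede.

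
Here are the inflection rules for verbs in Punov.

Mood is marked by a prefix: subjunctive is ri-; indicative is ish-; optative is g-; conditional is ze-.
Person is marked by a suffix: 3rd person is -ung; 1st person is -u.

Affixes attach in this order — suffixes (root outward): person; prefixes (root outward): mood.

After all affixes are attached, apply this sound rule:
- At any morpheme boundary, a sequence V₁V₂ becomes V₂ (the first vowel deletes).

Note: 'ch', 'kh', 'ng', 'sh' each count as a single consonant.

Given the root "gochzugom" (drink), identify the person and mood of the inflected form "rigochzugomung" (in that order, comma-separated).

3rd person, subjunctive

Segment: ri-gochzugom-ung.
person: -ung → 3rd person.
mood: ri- → subjunctive.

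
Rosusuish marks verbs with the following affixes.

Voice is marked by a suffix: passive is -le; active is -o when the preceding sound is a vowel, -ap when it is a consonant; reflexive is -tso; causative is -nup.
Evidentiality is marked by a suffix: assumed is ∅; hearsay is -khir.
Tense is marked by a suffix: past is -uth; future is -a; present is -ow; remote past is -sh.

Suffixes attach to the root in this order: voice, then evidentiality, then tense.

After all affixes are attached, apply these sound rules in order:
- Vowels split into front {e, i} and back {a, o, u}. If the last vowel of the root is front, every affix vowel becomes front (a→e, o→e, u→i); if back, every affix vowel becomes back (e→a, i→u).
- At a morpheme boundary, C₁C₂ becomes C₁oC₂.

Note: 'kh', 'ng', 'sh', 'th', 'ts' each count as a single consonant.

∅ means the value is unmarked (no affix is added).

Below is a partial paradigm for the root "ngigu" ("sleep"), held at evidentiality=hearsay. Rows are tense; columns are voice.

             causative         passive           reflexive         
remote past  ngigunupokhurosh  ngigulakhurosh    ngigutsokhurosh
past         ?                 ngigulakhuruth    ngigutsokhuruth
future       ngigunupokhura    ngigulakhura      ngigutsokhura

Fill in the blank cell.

Attach voice causative -nup → ngigunup.
Attach evidentiality hearsay -khir → ngigunupkhir.
Attach tense past -uth → ngigunupkhiruth.
Apply vowel harmony: ngigunupkhiruth → ngigunupkhuruth.
Apply epenthesis: ngigunupkhuruth → ngigunupokhuruth.

ngigunupokhuruth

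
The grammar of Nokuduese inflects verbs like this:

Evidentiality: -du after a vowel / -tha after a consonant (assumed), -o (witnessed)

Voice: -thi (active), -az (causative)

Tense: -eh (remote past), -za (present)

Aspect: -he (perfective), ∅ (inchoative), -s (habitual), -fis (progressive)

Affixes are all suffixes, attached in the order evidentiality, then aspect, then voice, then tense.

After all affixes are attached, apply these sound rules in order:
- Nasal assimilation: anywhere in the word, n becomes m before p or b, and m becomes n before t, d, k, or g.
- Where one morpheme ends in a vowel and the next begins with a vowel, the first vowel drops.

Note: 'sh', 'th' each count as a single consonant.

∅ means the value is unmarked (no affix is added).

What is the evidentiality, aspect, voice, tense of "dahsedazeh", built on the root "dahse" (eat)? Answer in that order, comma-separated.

Segment: dahse-du-az-eh.
evidentiality: -du/tha → assumed.
aspect: ∅ → inchoative.
voice: -az → causative.
tense: -eh → remote past.

assumed, inchoative, causative, remote past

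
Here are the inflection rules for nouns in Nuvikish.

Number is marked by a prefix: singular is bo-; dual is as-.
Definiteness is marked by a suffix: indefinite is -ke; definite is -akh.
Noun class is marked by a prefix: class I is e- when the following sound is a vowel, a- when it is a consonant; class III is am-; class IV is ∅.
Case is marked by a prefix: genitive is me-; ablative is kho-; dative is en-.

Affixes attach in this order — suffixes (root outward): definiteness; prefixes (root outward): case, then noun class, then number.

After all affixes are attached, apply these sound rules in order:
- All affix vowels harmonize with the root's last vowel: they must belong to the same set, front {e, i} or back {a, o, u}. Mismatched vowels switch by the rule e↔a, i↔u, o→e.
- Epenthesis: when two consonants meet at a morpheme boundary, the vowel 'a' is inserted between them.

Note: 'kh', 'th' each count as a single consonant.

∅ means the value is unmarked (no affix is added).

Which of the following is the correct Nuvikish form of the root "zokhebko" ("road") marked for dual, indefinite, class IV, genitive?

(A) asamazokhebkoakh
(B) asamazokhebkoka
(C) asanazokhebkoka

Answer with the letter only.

Attach case genitive me- → mezokhebko.
noun class = class IV: zero marking, form stays mezokhebko.
Attach definiteness indefinite -ke → mezokhebkoke.
Attach number dual as- → asmezokhebkoke.
Apply vowel harmony: asmezokhebkoke → asmazokhebkoka.
Apply epenthesis: asmazokhebkoka → asamazokhebkoka.
So the correct form is asamazokhebkoka, option (B).
(A) asamazokhebkoakh is wrong: it uses definite instead of indefinite for definiteness.
(C) asanazokhebkoka is wrong: it uses dative instead of genitive for case.

B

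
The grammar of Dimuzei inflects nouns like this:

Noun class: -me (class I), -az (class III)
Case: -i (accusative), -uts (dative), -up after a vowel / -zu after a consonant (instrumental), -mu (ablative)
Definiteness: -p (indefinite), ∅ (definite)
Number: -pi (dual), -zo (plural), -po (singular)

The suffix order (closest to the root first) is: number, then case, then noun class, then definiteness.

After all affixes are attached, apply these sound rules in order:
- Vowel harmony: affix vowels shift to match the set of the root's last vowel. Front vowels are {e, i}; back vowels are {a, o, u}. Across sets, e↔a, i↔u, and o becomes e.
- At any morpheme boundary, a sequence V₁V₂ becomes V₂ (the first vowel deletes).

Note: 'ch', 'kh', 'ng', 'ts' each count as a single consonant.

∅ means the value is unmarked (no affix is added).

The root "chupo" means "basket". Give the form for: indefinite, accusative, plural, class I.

chupozumap

Attach number plural -zo → chupozo.
Attach case accusative -i → chupozoi.
Attach noun class class I -me → chupozoime.
Attach definiteness indefinite -p → chupozoimep.
Apply vowel harmony: chupozoimep → chupozoumap.
Apply vowel deletion: chupozoumap → chupozumap.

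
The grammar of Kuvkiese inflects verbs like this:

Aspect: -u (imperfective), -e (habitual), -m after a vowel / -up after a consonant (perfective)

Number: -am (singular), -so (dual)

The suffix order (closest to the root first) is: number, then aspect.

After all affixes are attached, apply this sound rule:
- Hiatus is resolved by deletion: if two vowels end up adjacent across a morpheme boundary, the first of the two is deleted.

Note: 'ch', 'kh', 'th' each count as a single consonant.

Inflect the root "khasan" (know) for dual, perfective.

khasansom

Attach number dual -so → khasanso.
Attach aspect perfective -m (after vowel 'o') → khasansom.
Vowel deletion: no change.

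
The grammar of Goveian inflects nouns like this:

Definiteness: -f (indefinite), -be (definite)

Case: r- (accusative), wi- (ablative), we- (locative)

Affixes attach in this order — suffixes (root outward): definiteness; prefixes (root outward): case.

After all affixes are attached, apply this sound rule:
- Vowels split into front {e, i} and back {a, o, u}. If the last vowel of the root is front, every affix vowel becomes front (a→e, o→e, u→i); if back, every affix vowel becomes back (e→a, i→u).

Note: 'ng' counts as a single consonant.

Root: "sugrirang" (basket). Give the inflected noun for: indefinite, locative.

Attach case locative we- → wesugrirang.
Attach definiteness indefinite -f → wesugrirangf.
Apply vowel harmony: wesugrirangf → wasugrirangf.

wasugrirangf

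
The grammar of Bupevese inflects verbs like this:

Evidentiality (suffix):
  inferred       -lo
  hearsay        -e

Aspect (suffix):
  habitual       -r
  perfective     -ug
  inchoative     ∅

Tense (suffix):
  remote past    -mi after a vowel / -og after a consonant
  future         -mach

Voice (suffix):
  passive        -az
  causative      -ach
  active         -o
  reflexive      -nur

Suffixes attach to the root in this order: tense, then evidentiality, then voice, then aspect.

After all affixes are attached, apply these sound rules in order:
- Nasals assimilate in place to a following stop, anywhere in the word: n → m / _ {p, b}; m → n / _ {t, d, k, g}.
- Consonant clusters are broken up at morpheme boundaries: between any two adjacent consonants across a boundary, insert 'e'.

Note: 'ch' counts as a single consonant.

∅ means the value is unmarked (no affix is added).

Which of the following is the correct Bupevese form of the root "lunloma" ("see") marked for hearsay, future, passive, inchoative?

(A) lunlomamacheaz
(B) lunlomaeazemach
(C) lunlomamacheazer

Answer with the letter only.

Attach tense future -mach → lunlomamach.
Attach evidentiality hearsay -e → lunlomamache.
Attach voice passive -az → lunlomamacheaz.
aspect = inchoative: zero marking, form stays lunlomamacheaz.
Nasal assimilation: no change.
Epenthesis: no change.
So the correct form is lunlomamacheaz, option (A).
(B) lunlomaeazemach is wrong: it has the affixes in the wrong order.
(C) lunlomamacheazer is wrong: it uses habitual instead of inchoative for aspect.

A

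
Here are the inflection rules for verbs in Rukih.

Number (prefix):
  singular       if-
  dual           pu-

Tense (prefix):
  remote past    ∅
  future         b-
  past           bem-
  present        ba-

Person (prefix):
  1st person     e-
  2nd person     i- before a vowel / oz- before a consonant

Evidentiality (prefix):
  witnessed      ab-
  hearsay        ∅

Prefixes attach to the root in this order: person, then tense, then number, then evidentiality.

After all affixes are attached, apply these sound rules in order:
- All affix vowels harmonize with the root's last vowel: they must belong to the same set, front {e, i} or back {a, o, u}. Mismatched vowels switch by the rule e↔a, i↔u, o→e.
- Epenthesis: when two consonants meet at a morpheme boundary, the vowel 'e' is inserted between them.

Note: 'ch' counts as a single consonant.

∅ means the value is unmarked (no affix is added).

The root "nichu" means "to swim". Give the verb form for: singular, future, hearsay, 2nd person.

Attach person 2nd person oz- (before consonant 'n') → oznichu.
Attach tense future b- → boznichu.
Attach number singular if- → ifboznichu.
evidentiality = hearsay: zero marking, form stays ifboznichu.
Apply vowel harmony: ifboznichu → ufboznichu.
Apply epenthesis: ufboznichu → ufebozenichu.

ufebozenichu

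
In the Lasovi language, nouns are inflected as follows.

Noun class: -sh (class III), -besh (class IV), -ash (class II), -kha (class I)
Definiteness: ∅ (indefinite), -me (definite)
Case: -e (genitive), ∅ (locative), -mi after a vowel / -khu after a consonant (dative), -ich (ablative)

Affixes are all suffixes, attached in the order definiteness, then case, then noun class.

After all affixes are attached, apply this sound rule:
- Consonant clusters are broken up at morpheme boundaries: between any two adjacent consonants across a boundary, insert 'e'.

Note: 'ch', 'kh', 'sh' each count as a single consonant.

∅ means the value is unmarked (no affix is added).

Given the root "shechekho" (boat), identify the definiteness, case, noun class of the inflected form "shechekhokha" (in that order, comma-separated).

indefinite, locative, class I

Segment: shechekho-kha.
definiteness: ∅ → indefinite.
case: ∅ → locative.
noun class: -kha → class I.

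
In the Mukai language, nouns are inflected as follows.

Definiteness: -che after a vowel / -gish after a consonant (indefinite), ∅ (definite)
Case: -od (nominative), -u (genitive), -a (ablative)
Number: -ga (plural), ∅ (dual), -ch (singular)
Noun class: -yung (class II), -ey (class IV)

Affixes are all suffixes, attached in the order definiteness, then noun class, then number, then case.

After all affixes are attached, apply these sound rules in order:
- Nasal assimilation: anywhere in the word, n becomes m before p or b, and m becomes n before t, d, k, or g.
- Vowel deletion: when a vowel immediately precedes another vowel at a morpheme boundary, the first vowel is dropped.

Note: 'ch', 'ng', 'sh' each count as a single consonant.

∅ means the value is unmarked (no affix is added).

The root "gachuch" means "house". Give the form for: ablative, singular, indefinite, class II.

gachuchgishyungcha

Attach definiteness indefinite -gish (after consonant 'ch') → gachuchgish.
Attach noun class class II -yung → gachuchgishyung.
Attach number singular -ch → gachuchgishyungch.
Attach case ablative -a → gachuchgishyungcha.
Nasal assimilation: no change.
Vowel deletion: no change.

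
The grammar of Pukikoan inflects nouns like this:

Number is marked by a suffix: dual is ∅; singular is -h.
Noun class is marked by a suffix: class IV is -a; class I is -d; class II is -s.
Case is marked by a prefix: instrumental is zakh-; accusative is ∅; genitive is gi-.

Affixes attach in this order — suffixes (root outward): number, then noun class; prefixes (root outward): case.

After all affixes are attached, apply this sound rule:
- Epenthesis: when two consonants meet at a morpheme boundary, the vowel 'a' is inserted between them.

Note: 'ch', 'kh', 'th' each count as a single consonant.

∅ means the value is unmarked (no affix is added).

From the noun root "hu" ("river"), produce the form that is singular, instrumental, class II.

zakhahuhas

Attach case instrumental zakh- → zakhhu.
Attach number singular -h → zakhhuh.
Attach noun class class II -s → zakhhuhs.
Apply epenthesis: zakhhuhs → zakhahuhas.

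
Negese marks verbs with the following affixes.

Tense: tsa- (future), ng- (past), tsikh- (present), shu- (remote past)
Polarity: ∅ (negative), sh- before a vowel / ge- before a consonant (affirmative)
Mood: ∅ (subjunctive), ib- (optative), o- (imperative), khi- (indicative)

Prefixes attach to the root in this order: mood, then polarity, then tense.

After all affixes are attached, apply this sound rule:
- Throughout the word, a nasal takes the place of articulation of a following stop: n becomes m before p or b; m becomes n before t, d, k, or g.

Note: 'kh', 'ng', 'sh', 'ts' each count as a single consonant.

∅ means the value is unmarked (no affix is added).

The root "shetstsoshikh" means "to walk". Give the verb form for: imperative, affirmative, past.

Attach mood imperative o- → oshetstsoshikh.
Attach polarity affirmative sh- (before vowel 'o') → shoshetstsoshikh.
Attach tense past ng- → ngshoshetstsoshikh.
Nasal assimilation: no change.

ngshoshetstsoshikh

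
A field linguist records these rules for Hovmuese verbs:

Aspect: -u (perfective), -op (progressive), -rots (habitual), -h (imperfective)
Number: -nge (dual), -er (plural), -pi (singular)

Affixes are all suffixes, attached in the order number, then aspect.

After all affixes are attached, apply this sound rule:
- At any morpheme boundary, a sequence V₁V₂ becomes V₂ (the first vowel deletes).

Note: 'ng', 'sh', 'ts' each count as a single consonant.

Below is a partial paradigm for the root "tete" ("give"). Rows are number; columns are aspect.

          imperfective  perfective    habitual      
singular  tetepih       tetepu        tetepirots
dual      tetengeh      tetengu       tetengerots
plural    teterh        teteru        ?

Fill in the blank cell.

Attach number plural -er → teteer.
Attach aspect habitual -rots → teteerrots.
Apply vowel deletion: teteerrots → teterrots.

teterrots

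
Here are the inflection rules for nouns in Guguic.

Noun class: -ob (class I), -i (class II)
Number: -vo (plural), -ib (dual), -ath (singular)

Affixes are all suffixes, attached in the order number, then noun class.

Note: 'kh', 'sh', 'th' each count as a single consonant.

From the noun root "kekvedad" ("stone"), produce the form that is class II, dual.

Attach number dual -ib → kekvedadib.
Attach noun class class II -i → kekvedadibi.

kekvedadibi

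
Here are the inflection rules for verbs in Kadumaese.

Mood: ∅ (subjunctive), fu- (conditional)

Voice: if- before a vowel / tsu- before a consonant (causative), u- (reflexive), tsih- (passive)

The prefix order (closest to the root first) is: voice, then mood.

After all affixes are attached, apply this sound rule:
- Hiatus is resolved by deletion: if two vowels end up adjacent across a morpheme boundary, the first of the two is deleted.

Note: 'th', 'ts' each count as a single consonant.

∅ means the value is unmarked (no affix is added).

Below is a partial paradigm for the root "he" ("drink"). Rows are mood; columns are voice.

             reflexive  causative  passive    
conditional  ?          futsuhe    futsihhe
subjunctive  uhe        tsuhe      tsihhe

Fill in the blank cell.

Attach voice reflexive u- → uhe.
Attach mood conditional fu- → fuuhe.
Apply vowel deletion: fuuhe → fuhe.

fuhe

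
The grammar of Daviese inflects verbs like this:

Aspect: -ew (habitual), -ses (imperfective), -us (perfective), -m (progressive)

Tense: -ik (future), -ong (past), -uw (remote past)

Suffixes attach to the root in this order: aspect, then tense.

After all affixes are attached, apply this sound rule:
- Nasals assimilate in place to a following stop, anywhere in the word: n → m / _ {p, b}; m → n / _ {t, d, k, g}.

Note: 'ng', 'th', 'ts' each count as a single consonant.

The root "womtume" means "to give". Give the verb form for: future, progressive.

wontumemik

Attach aspect progressive -m → womtumem.
Attach tense future -ik → womtumemik.
Apply nasal assimilation: womtumemik → wontumemik.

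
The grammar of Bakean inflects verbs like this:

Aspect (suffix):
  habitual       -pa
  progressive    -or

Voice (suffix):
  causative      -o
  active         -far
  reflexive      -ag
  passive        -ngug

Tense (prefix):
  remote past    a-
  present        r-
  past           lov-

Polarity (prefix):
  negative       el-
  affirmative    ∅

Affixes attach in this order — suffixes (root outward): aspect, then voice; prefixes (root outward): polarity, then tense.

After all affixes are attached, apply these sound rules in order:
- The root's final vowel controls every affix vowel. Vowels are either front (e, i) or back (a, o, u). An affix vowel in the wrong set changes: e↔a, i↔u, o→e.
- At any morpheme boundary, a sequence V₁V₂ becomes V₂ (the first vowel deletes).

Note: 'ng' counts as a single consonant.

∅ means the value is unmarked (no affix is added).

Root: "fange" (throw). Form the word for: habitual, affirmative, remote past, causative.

efangepe

polarity = affirmative: zero marking, form stays fange.
Attach aspect habitual -pa → fangepa.
Attach voice causative -o → fangepao.
Attach tense remote past a- → afangepao.
Apply vowel harmony: afangepao → efangepee.
Apply vowel deletion: efangepee → efangepe.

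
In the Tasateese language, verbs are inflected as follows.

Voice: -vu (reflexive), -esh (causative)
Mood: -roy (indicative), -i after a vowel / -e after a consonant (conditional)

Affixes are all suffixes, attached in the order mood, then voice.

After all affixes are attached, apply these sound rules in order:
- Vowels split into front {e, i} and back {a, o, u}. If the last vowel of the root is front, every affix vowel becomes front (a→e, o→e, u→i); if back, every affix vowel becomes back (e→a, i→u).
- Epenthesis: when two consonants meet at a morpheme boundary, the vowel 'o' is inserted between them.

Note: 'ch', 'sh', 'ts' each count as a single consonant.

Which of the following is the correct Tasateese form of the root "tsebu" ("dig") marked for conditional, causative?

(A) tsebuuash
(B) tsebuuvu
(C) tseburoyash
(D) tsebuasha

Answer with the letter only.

Attach mood conditional -i (after vowel 'u') → tsebui.
Attach voice causative -esh → tsebuiesh.
Apply vowel harmony: tsebuiesh → tsebuuash.
Epenthesis: no change.
So the correct form is tsebuuash, option (A).
(D) tsebuasha is wrong: it has the affixes in the wrong order.
(C) tseburoyash is wrong: it uses indicative instead of conditional for mood.
(B) tsebuuvu is wrong: it uses reflexive instead of causative for voice.

A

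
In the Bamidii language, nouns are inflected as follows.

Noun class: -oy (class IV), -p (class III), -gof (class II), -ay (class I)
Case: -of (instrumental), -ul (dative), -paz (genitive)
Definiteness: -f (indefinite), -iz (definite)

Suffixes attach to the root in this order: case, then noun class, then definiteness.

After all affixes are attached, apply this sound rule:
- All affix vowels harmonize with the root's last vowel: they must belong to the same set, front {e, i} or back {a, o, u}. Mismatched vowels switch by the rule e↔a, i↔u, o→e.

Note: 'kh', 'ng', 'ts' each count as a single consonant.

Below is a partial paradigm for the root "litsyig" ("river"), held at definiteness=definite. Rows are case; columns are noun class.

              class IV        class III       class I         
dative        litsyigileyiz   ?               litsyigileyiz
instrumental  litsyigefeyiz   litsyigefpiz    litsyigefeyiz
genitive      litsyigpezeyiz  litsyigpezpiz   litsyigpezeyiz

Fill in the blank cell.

litsyigilpiz

Attach case dative -ul → litsyigul.
Attach noun class class III -p → litsyigulp.
Attach definiteness definite -iz → litsyigulpiz.
Apply vowel harmony: litsyigulpiz → litsyigilpiz.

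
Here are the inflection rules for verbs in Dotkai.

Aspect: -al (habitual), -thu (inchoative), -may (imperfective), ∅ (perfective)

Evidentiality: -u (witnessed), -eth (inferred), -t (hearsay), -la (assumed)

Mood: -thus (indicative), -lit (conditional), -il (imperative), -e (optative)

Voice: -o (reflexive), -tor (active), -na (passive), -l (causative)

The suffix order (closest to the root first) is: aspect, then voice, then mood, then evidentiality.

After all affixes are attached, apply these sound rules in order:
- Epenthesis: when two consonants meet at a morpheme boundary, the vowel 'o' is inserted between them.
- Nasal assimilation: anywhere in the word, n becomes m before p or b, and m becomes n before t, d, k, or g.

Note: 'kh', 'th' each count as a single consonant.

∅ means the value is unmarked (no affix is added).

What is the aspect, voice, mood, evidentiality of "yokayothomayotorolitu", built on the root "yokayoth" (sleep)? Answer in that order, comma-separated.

Segment: yokayoth-may-tor-lit-u.
aspect: -may → imperfective.
voice: -tor → active.
mood: -lit → conditional.
evidentiality: -u → witnessed.

imperfective, active, conditional, witnessed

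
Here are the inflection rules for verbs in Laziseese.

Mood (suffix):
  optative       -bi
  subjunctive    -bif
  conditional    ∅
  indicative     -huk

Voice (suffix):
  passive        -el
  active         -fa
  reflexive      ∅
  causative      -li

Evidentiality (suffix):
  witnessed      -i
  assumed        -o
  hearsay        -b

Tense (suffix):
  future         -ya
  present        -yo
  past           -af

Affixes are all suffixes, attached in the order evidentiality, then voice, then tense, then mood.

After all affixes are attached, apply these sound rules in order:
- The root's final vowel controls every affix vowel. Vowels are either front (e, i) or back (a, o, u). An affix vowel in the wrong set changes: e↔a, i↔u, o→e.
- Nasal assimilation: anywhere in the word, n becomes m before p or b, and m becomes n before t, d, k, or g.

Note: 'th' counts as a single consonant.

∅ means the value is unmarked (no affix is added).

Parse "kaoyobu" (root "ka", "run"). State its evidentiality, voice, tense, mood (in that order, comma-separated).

Segment: ka-o-yo-bi.
evidentiality: -o → assumed.
voice: ∅ → reflexive.
tense: -yo → present.
mood: -bi → optative.

assumed, reflexive, present, optative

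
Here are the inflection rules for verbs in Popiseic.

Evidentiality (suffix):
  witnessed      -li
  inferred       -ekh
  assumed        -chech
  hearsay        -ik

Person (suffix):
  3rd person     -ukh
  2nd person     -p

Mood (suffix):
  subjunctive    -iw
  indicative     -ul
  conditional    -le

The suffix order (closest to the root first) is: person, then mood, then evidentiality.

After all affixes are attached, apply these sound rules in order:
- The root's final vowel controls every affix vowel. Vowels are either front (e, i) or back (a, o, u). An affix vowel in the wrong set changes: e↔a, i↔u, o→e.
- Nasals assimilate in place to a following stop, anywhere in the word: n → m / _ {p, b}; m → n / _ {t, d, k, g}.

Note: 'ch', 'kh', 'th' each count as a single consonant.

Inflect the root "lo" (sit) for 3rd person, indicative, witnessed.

Attach person 3rd person -ukh → loukh.
Attach mood indicative -ul → loukhul.
Attach evidentiality witnessed -li → loukhulli.
Apply vowel harmony: loukhulli → loukhullu.
Nasal assimilation: no change.

loukhullu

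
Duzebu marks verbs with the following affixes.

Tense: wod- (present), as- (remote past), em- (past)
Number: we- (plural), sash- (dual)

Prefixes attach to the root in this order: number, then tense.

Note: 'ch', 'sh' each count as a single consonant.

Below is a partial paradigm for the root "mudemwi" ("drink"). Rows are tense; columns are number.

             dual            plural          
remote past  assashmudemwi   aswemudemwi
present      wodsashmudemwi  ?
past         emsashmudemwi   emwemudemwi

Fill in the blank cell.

Attach number plural we- → wemudemwi.
Attach tense present wod- → wodwemudemwi.

wodwemudemwi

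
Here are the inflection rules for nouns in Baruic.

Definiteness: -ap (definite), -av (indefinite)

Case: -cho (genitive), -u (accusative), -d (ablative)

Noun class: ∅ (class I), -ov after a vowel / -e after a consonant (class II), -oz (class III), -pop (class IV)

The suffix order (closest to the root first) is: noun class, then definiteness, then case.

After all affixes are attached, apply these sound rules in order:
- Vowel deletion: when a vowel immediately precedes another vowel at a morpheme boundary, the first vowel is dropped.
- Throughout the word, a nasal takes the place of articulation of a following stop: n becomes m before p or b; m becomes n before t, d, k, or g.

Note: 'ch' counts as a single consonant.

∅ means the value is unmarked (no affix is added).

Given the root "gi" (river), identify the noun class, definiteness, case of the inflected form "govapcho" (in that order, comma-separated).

class II, definite, genitive

Segment: gi-ov-ap-cho.
noun class: -ov/e → class II.
definiteness: -ap → definite.
case: -cho → genitive.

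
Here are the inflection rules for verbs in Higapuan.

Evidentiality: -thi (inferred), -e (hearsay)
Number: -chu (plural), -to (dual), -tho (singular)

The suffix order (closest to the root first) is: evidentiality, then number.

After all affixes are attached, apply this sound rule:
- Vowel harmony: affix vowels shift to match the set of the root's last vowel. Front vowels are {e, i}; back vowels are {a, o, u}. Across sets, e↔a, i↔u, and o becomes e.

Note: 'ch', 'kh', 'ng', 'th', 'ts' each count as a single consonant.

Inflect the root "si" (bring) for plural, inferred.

Attach evidentiality inferred -thi → sithi.
Attach number plural -chu → sithichu.
Apply vowel harmony: sithichu → sithichi.

sithichi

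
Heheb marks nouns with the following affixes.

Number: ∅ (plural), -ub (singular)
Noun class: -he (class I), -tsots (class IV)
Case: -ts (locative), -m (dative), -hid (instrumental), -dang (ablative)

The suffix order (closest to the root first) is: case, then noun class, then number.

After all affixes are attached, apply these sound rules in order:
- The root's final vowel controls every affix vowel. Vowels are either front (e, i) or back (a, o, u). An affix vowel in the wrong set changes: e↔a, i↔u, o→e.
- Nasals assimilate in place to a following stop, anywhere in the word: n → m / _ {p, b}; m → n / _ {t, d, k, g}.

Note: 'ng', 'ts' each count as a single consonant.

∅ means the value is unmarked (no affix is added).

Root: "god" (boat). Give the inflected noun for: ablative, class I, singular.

Attach case ablative -dang → goddang.
Attach noun class class I -he → goddanghe.
Attach number singular -ub → goddangheub.
Apply vowel harmony: goddangheub → goddanghaub.
Nasal assimilation: no change.

goddanghaub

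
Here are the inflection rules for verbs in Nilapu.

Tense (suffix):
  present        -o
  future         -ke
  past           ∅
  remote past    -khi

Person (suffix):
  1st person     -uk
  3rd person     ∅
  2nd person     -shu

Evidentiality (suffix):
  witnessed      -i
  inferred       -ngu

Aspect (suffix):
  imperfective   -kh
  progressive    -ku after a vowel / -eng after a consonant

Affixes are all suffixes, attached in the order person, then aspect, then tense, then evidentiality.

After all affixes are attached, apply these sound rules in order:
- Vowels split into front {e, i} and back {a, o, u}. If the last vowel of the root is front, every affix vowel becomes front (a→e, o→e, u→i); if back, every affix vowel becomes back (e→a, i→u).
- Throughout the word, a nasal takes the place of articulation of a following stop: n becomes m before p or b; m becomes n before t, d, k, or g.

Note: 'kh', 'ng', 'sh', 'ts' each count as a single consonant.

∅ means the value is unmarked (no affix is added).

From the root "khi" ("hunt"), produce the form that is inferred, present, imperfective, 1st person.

khiikkhengi

Attach person 1st person -uk → khiuk.
Attach aspect imperfective -kh → khiukkh.
Attach tense present -o → khiukkho.
Attach evidentiality inferred -ngu → khiukkhongu.
Apply vowel harmony: khiukkhongu → khiikkhengi.
Nasal assimilation: no change.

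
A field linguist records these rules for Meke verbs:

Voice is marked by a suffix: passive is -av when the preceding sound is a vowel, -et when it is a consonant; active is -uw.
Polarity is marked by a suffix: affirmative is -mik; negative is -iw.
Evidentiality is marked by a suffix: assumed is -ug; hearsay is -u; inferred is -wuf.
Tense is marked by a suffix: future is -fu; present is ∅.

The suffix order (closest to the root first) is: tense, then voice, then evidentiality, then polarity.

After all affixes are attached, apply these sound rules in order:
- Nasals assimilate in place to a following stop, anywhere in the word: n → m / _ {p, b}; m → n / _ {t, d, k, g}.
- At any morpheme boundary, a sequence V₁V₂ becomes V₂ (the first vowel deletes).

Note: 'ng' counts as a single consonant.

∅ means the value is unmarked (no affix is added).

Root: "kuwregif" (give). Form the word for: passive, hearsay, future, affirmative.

kuwregiffavumik

Attach tense future -fu → kuwregiffu.
Attach voice passive -av (after vowel 'u') → kuwregiffuav.
Attach evidentiality hearsay -u → kuwregiffuavu.
Attach polarity affirmative -mik → kuwregiffuavumik.
Nasal assimilation: no change.
Apply vowel deletion: kuwregiffuavumik → kuwregiffavumik.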